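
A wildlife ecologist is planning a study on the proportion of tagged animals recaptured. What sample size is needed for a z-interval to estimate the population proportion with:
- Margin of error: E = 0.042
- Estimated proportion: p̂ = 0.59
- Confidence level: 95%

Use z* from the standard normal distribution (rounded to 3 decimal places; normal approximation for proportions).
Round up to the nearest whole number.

Using z* for proportion z-interval (normal approximation).

For 95% confidence, z* = 1.96 (from standard normal table)

Sample size formula for proportion z-interval: n = z*²p̂(1-p̂)/E²

n = 1.96² × 0.59 × 0.41 / 0.042²
  = 3.8416 × 0.2419 / 0.001764
  = 526.8044

Round up to the nearest whole number: n = 527

527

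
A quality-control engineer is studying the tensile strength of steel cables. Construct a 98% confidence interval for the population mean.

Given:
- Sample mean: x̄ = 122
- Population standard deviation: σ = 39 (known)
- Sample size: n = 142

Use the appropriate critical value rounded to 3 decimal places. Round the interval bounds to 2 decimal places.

The population standard deviation σ is known, so use a z-interval (standard normal critical value).

For 98% confidence, z* = 2.326 (from standard normal table)

Standard error: SE = σ/√n = 39/√142 = 3.272807

Margin of error: E = z* × SE = 2.326 × 3.272807 = 7.6125

Z-interval: x̄ ± E = 122 ± 7.6125 = (114.3875, 129.6125)

Rounded to 2 decimal places:

(114.39, 129.61)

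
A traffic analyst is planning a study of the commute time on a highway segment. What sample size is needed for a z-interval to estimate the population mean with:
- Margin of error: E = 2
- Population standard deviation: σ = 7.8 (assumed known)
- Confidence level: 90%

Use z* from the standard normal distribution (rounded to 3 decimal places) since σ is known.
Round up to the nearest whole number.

Using z* since population σ is known (z-interval formula).

For 90% confidence, z* = 1.645 (from standard normal table)

Sample size formula for z-interval: n = (z*σ/E)²

n = (1.645 × 7.8 / 2)²
  = (6.415500)²
  = 41.1586

Round up to the nearest whole number: n = 42

42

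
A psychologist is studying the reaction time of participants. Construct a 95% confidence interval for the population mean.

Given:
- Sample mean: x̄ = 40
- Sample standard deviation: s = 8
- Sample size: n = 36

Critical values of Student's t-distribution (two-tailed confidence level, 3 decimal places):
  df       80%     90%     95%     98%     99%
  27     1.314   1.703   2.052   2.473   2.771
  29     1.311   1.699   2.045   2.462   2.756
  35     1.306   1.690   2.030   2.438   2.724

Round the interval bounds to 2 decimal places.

The population standard deviation σ is unknown (only the sample standard deviation s is given), so use a t-interval with df = n - 1 = 36 - 1 = 35.

For 95% confidence with df = 35, t* = 2.030 (from t-table)

Standard error: SE = s/√n = 8/√36 = 1.333333

Margin of error: E = t* × SE = 2.030 × 1.333333 = 2.7067

T-interval: x̄ ± E = 40 ± 2.7067 = (37.2933, 42.7067)

Rounded to 2 decimal places:

(37.29, 42.71)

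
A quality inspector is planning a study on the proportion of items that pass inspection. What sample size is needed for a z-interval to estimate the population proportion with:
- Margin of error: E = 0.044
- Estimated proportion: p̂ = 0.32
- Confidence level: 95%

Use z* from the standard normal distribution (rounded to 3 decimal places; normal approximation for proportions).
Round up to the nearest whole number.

Using z* for proportion z-interval (normal approximation).

For 95% confidence, z* = 1.96 (from standard normal table)

Sample size formula for proportion z-interval: n = z*²p̂(1-p̂)/E²

n = 1.96² × 0.32 × 0.68 / 0.044²
  = 3.8416 × 0.2176 / 0.001936
  = 431.7831

Round up to the nearest whole number: n = 432

432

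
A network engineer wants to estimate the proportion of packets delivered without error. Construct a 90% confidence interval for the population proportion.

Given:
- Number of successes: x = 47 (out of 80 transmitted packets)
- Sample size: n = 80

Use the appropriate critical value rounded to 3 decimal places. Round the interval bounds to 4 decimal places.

Sample proportion: p̂ = 47/80 = 0.587500

Check conditions for normal approximation:
  np̂ = 47 ≥ 10 ✓
  n(1-p̂) = 33 ≥ 10 ✓

The sample is large enough, so use a z-interval (normal approximation) for the proportion.

For 90% confidence, z* = 1.645 (from standard normal table)

Standard error: SE = √(p̂(1-p̂)/n) = √(0.587500×0.412500/80) = 0.05503905

Margin of error: E = z* × SE = 1.645 × 0.05503905 = 0.090539

Z-interval: p̂ ± E = 0.587500 ± 0.090539 = (0.496961, 0.678039)

Rounded to 4 decimal places:

(0.4970, 0.6780)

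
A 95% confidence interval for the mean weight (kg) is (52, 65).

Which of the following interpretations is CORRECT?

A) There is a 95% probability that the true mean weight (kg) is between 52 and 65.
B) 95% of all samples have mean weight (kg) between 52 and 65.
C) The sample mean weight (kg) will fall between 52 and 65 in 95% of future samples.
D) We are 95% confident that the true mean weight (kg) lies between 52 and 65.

A confidence interval represents our confidence in the procedure, not a probability statement about the parameter.

Key concept: If we repeated this sampling process many times and computed a 95% CI each time, about 95% of those intervals would contain the true population parameter.

For this specific interval (52, 65):
- Midpoint (point estimate): 58.5
- Margin of error: 6.5

The correct interpretation is the one stating confidence that the true parameter lies in the interval — option D.

D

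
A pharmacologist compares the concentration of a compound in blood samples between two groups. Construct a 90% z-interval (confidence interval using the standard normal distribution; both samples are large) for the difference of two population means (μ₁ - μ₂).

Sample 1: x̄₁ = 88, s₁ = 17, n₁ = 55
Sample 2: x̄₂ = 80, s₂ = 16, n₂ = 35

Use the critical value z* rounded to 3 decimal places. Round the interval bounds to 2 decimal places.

Both samples are large (n₁ = 55 ≥ 30, n₂ = 35 ≥ 30), so a z-interval for the difference of means applies.

Point estimate: x̄₁ - x̄₂ = 88 - 80 = 8

Standard error: SE = √(s₁²/n₁ + s₂²/n₂)
= √(17²/55 + 16²/35)
= √(5.254545 + 7.314286)
= 3.545255

For 90% confidence, z* = 1.645 (from standard normal table)
Margin of error: E = z* × SE = 1.645 × 3.545255 = 5.8319

Z-interval: (x̄₁ - x̄₂) ± E = 8 ± 5.8319 = (2.1681, 13.8319)

Rounded to 2 decimal places:

(2.17, 13.83)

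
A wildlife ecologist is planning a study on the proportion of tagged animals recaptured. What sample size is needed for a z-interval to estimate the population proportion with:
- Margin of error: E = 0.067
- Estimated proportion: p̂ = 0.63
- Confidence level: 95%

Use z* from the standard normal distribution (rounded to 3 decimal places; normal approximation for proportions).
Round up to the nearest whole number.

Using z* for proportion z-interval (normal approximation).

For 95% confidence, z* = 1.96 (from standard normal table)

Sample size formula for proportion z-interval: n = z*²p̂(1-p̂)/E²

n = 1.96² × 0.63 × 0.37 / 0.067²
  = 3.8416 × 0.2331 / 0.004489
  = 199.4825

Round up to the nearest whole number: n = 200

200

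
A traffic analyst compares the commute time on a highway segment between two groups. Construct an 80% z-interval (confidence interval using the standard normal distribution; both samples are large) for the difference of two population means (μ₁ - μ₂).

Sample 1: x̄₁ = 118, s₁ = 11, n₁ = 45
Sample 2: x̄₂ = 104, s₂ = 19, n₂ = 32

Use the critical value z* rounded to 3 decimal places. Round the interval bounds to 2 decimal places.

Both samples are large (n₁ = 45 ≥ 30, n₂ = 32 ≥ 30), so a z-interval for the difference of means applies.

Point estimate: x̄₁ - x̄₂ = 118 - 104 = 14

Standard error: SE = √(s₁²/n₁ + s₂²/n₂)
= √(11²/45 + 19²/32)
= √(2.688889 + 11.281250)
= 3.737665

For 80% confidence, z* = 1.282 (from standard normal table)
Margin of error: E = z* × SE = 1.282 × 3.737665 = 4.7917

Z-interval: (x̄₁ - x̄₂) ± E = 14 ± 4.7917 = (9.2083, 18.7917)

Rounded to 2 decimal places:

(9.21, 18.79)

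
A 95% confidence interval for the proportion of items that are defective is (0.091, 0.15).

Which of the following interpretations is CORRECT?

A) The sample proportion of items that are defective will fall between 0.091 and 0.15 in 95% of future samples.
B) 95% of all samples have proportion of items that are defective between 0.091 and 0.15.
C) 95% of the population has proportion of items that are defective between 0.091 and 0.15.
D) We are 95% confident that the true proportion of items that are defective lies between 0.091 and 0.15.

A confidence interval represents our confidence in the procedure, not a probability statement about the parameter.

Key concept: If we repeated this sampling process many times and computed a 95% CI each time, about 95% of those intervals would contain the true population parameter.

For this specific interval (0.091, 0.15):
- Midpoint (point estimate): 0.1205
- Margin of error: 0.0295

The correct interpretation is the one stating confidence that the true parameter lies in the interval — option D.

D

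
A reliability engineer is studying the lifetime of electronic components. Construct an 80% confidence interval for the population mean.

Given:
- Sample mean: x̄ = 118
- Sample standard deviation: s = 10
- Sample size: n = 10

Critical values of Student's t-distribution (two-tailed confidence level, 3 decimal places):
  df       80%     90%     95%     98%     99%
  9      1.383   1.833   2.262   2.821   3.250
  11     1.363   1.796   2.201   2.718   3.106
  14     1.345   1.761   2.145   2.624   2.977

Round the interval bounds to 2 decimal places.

The population standard deviation σ is unknown (only the sample standard deviation s is given), so use a t-interval with df = n - 1 = 10 - 1 = 9.

For 80% confidence with df = 9, t* = 1.383 (from t-table)

Standard error: SE = s/√n = 10/√10 = 3.162278

Margin of error: E = t* × SE = 1.383 × 3.162278 = 4.3734

T-interval: x̄ ± E = 118 ± 4.3734 = (113.6266, 122.3734)

Rounded to 2 decimal places:

(113.63, 122.37)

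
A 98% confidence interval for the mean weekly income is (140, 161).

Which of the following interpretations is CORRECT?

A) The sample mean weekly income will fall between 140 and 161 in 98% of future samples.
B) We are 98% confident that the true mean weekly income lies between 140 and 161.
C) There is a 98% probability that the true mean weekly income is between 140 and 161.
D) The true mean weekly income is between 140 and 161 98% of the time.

A confidence interval represents our confidence in the procedure, not a probability statement about the parameter.

Key concept: If we repeated this sampling process many times and computed a 98% CI each time, about 98% of those intervals would contain the true population parameter.

For this specific interval (140, 161):
- Midpoint (point estimate): 150.5
- Margin of error: 10.5

The correct interpretation is the one stating confidence that the true parameter lies in the interval — option B.

B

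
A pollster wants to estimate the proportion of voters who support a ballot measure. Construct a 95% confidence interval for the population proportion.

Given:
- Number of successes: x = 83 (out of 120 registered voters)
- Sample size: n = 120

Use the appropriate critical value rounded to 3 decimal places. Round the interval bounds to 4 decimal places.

Sample proportion: p̂ = 83/120 = 0.691667

Check conditions for normal approximation:
  np̂ = 83 ≥ 10 ✓
  n(1-p̂) = 37 ≥ 10 ✓

The sample is large enough, so use a z-interval (normal approximation) for the proportion.

For 95% confidence, z* = 1.96 (from standard normal table)

Standard error: SE = √(p̂(1-p̂)/n) = √(0.691667×0.308333/120) = 0.04215684

Margin of error: E = z* × SE = 1.96 × 0.04215684 = 0.082627

Z-interval: p̂ ± E = 0.691667 ± 0.082627 = (0.609039, 0.774294)

Rounded to 4 decimal places:

(0.6090, 0.7743)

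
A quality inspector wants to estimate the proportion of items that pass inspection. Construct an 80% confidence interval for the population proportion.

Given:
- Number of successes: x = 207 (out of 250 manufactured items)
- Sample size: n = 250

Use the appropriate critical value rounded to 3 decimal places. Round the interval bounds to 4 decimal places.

Sample proportion: p̂ = 207/250 = 0.828000

Check conditions for normal approximation:
  np̂ = 207 ≥ 10 ✓
  n(1-p̂) = 43 ≥ 10 ✓

The sample is large enough, so use a z-interval (normal approximation) for the proportion.

For 80% confidence, z* = 1.282 (from standard normal table)

Standard error: SE = √(p̂(1-p̂)/n) = √(0.828000×0.172000/250) = 0.02386763

Margin of error: E = z* × SE = 1.282 × 0.02386763 = 0.030598

Z-interval: p̂ ± E = 0.828000 ± 0.030598 = (0.797402, 0.858598)

Rounded to 4 decimal places:

(0.7974, 0.8586)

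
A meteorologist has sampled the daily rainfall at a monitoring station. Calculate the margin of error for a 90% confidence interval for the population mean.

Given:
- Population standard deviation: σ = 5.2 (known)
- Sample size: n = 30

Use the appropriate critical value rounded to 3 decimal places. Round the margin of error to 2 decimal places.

The population standard deviation σ is known, so use the z-interval margin of error formula.

For 90% confidence, z* = 1.645 (from standard normal table)

Margin of error formula for z-interval: E = z* × σ/√n

E = 1.645 × 5.2/√30
  = 1.645 × 0.949386
  = 1.5617

Rounded to 2 decimal places:

1.56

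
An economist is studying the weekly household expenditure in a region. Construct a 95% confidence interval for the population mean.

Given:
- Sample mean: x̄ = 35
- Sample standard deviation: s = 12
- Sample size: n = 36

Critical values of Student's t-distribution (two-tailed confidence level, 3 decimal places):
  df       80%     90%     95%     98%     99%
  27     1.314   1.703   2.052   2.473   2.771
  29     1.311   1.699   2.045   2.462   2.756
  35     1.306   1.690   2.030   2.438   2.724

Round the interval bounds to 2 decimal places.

The population standard deviation σ is unknown (only the sample standard deviation s is given), so use a t-interval with df = n - 1 = 36 - 1 = 35.

For 95% confidence with df = 35, t* = 2.030 (from t-table)

Standard error: SE = s/√n = 12/√36 = 2.000000

Margin of error: E = t* × SE = 2.030 × 2.000000 = 4.0600

T-interval: x̄ ± E = 35 ± 4.0600 = (30.9400, 39.0600)

Rounded to 2 decimal places:

(30.94, 39.06)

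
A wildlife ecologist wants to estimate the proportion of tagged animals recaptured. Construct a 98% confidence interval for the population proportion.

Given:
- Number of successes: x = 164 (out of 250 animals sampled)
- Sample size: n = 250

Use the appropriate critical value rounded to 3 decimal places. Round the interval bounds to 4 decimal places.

Sample proportion: p̂ = 164/250 = 0.656000

Check conditions for normal approximation:
  np̂ = 164 ≥ 10 ✓
  n(1-p̂) = 86 ≥ 10 ✓

The sample is large enough, so use a z-interval (normal approximation) for the proportion.

For 98% confidence, z* = 2.326 (from standard normal table)

Standard error: SE = √(p̂(1-p̂)/n) = √(0.656000×0.344000/250) = 0.03004423

Margin of error: E = z* × SE = 2.326 × 0.03004423 = 0.069883

Z-interval: p̂ ± E = 0.656000 ± 0.069883 = (0.586117, 0.725883)

Rounded to 4 decimal places:

(0.5861, 0.7259)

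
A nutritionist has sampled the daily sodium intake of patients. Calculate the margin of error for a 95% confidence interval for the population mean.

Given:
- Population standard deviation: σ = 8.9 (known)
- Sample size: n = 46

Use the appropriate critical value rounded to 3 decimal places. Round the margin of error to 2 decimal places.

The population standard deviation σ is known, so use the z-interval margin of error formula.

For 95% confidence, z* = 1.96 (from standard normal table)

Margin of error formula for z-interval: E = z* × σ/√n

E = 1.96 × 8.9/√46
  = 1.96 × 1.312233
  = 2.5720

Rounded to 2 decimal places:

2.57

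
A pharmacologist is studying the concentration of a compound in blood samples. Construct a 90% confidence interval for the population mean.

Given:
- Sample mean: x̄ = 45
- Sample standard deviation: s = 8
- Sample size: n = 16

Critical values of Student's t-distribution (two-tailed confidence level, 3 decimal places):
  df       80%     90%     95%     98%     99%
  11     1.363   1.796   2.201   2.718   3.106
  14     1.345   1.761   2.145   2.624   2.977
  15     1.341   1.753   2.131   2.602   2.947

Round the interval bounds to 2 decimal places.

The population standard deviation σ is unknown (only the sample standard deviation s is given), so use a t-interval with df = n - 1 = 16 - 1 = 15.

For 90% confidence with df = 15, t* = 1.753 (from t-table)

Standard error: SE = s/√n = 8/√16 = 2.000000

Margin of error: E = t* × SE = 1.753 × 2.000000 = 3.5060

T-interval: x̄ ± E = 45 ± 3.5060 = (41.4940, 48.5060)

Rounded to 2 decimal places:

(41.49, 48.51)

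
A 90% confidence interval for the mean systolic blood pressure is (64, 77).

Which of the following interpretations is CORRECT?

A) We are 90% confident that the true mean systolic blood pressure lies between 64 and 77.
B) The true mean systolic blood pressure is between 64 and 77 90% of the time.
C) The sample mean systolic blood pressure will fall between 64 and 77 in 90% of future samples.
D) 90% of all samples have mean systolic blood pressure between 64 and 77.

A confidence interval represents our confidence in the procedure, not a probability statement about the parameter.

Key concept: If we repeated this sampling process many times and computed a 90% CI each time, about 90% of those intervals would contain the true population parameter.

For this specific interval (64, 77):
- Midpoint (point estimate): 70.5
- Margin of error: 6.5

The correct interpretation is the one stating confidence that the true parameter lies in the interval — option A.

A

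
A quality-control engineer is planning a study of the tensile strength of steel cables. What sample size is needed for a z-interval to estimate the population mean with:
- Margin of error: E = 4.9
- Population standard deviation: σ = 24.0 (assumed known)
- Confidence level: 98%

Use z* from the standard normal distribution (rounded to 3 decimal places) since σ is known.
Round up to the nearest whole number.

Using z* since population σ is known (z-interval formula).

For 98% confidence, z* = 2.326 (from standard normal table)

Sample size formula for z-interval: n = (z*σ/E)²

n = (2.326 × 24.0 / 4.9)²
  = (11.392653)²
  = 129.7925

Round up to the nearest whole number: n = 130

130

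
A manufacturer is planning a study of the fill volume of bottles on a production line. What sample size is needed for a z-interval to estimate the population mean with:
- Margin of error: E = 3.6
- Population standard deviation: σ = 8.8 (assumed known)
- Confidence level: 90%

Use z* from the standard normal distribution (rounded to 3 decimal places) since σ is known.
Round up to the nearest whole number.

Using z* since population σ is known (z-interval formula).

For 90% confidence, z* = 1.645 (from standard normal table)

Sample size formula for z-interval: n = (z*σ/E)²

n = (1.645 × 8.8 / 3.6)²
  = (4.021111)²
  = 16.1693

Round up to the nearest whole number: n = 17

17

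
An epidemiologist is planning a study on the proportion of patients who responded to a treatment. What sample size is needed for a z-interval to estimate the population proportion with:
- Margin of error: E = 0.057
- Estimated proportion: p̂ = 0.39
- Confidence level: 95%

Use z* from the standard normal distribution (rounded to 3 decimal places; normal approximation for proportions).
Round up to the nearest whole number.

Using z* for proportion z-interval (normal approximation).

For 95% confidence, z* = 1.96 (from standard normal table)

Sample size formula for proportion z-interval: n = z*²p̂(1-p̂)/E²

n = 1.96² × 0.39 × 0.61 / 0.057²
  = 3.8416 × 0.2379 / 0.003249
  = 281.2917

Round up to the nearest whole number: n = 282

282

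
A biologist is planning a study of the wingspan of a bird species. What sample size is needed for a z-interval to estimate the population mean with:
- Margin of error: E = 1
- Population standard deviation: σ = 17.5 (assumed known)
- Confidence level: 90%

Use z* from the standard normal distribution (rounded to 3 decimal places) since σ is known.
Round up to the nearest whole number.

Using z* since population σ is known (z-interval formula).

For 90% confidence, z* = 1.645 (from standard normal table)

Sample size formula for z-interval: n = (z*σ/E)²

n = (1.645 × 17.5 / 1)²
  = (28.787500)²
  = 828.7202

Round up to the nearest whole number: n = 829

829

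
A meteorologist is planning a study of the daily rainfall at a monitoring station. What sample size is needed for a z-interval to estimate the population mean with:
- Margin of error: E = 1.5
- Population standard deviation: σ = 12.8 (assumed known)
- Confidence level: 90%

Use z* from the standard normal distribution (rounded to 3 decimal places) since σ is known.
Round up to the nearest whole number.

Using z* since population σ is known (z-interval formula).

For 90% confidence, z* = 1.645 (from standard normal table)

Sample size formula for z-interval: n = (z*σ/E)²

n = (1.645 × 12.8 / 1.5)²
  = (14.037333)²
  = 197.0467

Round up to the nearest whole number: n = 198

198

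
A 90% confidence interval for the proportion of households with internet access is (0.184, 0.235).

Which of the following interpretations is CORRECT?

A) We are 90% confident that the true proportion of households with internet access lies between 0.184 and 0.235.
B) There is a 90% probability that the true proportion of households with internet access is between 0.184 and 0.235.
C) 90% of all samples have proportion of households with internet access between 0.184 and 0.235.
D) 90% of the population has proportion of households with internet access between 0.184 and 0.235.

A confidence interval represents our confidence in the procedure, not a probability statement about the parameter.

Key concept: If we repeated this sampling process many times and computed a 90% CI each time, about 90% of those intervals would contain the true population parameter.

For this specific interval (0.184, 0.235):
- Midpoint (point estimate): 0.2095
- Margin of error: 0.0255

The correct interpretation is the one stating confidence that the true parameter lies in the interval — option A.

A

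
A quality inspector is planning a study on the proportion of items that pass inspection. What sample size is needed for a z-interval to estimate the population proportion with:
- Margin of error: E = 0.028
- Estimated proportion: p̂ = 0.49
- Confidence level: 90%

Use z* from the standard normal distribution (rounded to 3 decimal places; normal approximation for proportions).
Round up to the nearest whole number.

Using z* for proportion z-interval (normal approximation).

For 90% confidence, z* = 1.645 (from standard normal table)

Sample size formula for proportion z-interval: n = z*²p̂(1-p̂)/E²

n = 1.645² × 0.49 × 0.51 / 0.028²
  = 2.706025 × 0.2499 / 0.000784
  = 862.5455

Round up to the nearest whole number: n = 863

863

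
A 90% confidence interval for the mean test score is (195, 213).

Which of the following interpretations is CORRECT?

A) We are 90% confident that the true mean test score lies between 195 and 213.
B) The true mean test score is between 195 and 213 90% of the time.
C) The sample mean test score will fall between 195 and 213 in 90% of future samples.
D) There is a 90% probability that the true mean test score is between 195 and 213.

A confidence interval represents our confidence in the procedure, not a probability statement about the parameter.

Key concept: If we repeated this sampling process many times and computed a 90% CI each time, about 90% of those intervals would contain the true population parameter.

For this specific interval (195, 213):
- Midpoint (point estimate): 204
- Margin of error: 9

The correct interpretation is the one stating confidence that the true parameter lies in the interval — option A.

A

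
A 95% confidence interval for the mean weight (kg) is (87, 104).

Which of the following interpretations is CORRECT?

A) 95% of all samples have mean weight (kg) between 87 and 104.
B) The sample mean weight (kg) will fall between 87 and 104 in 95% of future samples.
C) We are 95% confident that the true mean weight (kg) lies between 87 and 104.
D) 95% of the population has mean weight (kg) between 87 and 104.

A confidence interval represents our confidence in the procedure, not a probability statement about the parameter.

Key concept: If we repeated this sampling process many times and computed a 95% CI each time, about 95% of those intervals would contain the true population parameter.

For this specific interval (87, 104):
- Midpoint (point estimate): 95.5
- Margin of error: 8.5

The correct interpretation is the one stating confidence that the true parameter lies in the interval — option C.

C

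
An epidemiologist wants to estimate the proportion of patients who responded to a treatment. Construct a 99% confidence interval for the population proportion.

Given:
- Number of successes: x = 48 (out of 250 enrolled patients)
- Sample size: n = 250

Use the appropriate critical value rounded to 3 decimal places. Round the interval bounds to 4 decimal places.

Sample proportion: p̂ = 48/250 = 0.192000

Check conditions for normal approximation:
  np̂ = 48 ≥ 10 ✓
  n(1-p̂) = 202 ≥ 10 ✓

The sample is large enough, so use a z-interval (normal approximation) for the proportion.

For 99% confidence, z* = 2.576 (from standard normal table)

Standard error: SE = √(p̂(1-p̂)/n) = √(0.192000×0.808000/250) = 0.02491072

Margin of error: E = z* × SE = 2.576 × 0.02491072 = 0.064170

Z-interval: p̂ ± E = 0.192000 ± 0.064170 = (0.127830, 0.256170)

Rounded to 4 decimal places:

(0.1278, 0.2562)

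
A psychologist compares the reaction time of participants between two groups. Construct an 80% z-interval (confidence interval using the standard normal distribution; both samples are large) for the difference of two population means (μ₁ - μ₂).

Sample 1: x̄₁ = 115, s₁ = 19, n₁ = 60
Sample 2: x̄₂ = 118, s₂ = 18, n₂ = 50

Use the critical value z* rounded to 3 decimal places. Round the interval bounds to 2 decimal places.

Both samples are large (n₁ = 60 ≥ 30, n₂ = 50 ≥ 30), so a z-interval for the difference of means applies.

Point estimate: x̄₁ - x̄₂ = 115 - 118 = -3

Standard error: SE = √(s₁²/n₁ + s₂²/n₂)
= √(19²/60 + 18²/50)
= √(6.016667 + 6.480000)
= 3.535062

For 80% confidence, z* = 1.282 (from standard normal table)
Margin of error: E = z* × SE = 1.282 × 3.535062 = 4.5320

Z-interval: (x̄₁ - x̄₂) ± E = -3 ± 4.5320 = (-7.5320, 1.5320)

Rounded to 2 decimal places:

(-7.53, 1.53)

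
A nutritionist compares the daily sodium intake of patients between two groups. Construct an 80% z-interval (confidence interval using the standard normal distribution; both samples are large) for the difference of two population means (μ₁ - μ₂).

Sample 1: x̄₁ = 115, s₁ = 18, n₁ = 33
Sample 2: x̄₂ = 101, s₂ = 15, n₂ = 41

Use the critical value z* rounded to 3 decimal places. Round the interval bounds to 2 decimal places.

Both samples are large (n₁ = 33 ≥ 30, n₂ = 41 ≥ 30), so a z-interval for the difference of means applies.

Point estimate: x̄₁ - x̄₂ = 115 - 101 = 14

Standard error: SE = √(s₁²/n₁ + s₂²/n₂)
= √(18²/33 + 15²/41)
= √(9.818182 + 5.487805)
= 3.912287

For 80% confidence, z* = 1.282 (from standard normal table)
Margin of error: E = z* × SE = 1.282 × 3.912287 = 5.0156

Z-interval: (x̄₁ - x̄₂) ± E = 14 ± 5.0156 = (8.9844, 19.0156)

Rounded to 2 decimal places:

(8.98, 19.02)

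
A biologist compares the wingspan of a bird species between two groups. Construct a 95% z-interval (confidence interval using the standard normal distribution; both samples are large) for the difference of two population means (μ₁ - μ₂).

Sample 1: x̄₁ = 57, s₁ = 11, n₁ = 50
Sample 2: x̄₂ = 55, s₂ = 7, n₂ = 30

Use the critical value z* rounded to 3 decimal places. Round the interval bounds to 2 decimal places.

Both samples are large (n₁ = 50 ≥ 30, n₂ = 30 ≥ 30), so a z-interval for the difference of means applies.

Point estimate: x̄₁ - x̄₂ = 57 - 55 = 2

Standard error: SE = √(s₁²/n₁ + s₂²/n₂)
= √(11²/50 + 7²/30)
= √(2.420000 + 1.633333)
= 2.013289

For 95% confidence, z* = 1.96 (from standard normal table)
Margin of error: E = z* × SE = 1.96 × 2.013289 = 3.9460

Z-interval: (x̄₁ - x̄₂) ± E = 2 ± 3.9460 = (-1.9460, 5.9460)

Rounded to 2 decimal places:

(-1.95, 5.95)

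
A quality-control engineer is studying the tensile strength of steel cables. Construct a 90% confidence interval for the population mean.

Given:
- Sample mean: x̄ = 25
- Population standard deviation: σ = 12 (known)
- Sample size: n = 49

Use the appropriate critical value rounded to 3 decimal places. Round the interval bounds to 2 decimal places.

The population standard deviation σ is known, so use a z-interval (standard normal critical value).

For 90% confidence, z* = 1.645 (from standard normal table)

Standard error: SE = σ/√n = 12/√49 = 1.714286

Margin of error: E = z* × SE = 1.645 × 1.714286 = 2.8200

Z-interval: x̄ ± E = 25 ± 2.8200 = (22.1800, 27.8200)

Rounded to 2 decimal places:

(22.18, 27.82)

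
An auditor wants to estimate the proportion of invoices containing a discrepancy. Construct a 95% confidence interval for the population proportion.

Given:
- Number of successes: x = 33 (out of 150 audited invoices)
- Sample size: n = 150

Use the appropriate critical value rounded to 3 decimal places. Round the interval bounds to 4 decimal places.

Sample proportion: p̂ = 33/150 = 0.220000

Check conditions for normal approximation:
  np̂ = 33 ≥ 10 ✓
  n(1-p̂) = 117 ≥ 10 ✓

The sample is large enough, so use a z-interval (normal approximation) for the proportion.

For 95% confidence, z* = 1.96 (from standard normal table)

Standard error: SE = √(p̂(1-p̂)/n) = √(0.220000×0.780000/150) = 0.03382307

Margin of error: E = z* × SE = 1.96 × 0.03382307 = 0.066293

Z-interval: p̂ ± E = 0.220000 ± 0.066293 = (0.153707, 0.286293)

Rounded to 4 decimal places:

(0.1537, 0.2863)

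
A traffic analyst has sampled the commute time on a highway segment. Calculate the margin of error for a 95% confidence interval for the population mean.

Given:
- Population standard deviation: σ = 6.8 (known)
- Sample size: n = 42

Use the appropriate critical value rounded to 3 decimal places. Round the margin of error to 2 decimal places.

The population standard deviation σ is known, so use the z-interval margin of error formula.

For 95% confidence, z* = 1.96 (from standard normal table)

Margin of error formula for z-interval: E = z* × σ/√n

E = 1.96 × 6.8/√42
  = 1.96 × 1.049263
  = 2.0566

Rounded to 2 decimal places:

2.06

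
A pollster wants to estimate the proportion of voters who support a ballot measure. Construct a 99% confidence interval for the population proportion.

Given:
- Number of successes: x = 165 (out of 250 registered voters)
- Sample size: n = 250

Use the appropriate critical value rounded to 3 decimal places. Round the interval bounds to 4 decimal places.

Sample proportion: p̂ = 165/250 = 0.660000

Check conditions for normal approximation:
  np̂ = 165 ≥ 10 ✓
  n(1-p̂) = 85 ≥ 10 ✓

The sample is large enough, so use a z-interval (normal approximation) for the proportion.

For 99% confidence, z* = 2.576 (from standard normal table)

Standard error: SE = √(p̂(1-p̂)/n) = √(0.660000×0.340000/250) = 0.02995997

Margin of error: E = z* × SE = 2.576 × 0.02995997 = 0.077177

Z-interval: p̂ ± E = 0.660000 ± 0.077177 = (0.582823, 0.737177)

Rounded to 4 decimal places:

(0.5828, 0.7372)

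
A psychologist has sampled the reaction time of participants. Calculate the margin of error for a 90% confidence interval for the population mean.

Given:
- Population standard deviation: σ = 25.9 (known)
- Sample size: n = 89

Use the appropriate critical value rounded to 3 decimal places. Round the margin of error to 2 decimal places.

The population standard deviation σ is known, so use the z-interval margin of error formula.

For 90% confidence, z* = 1.645 (from standard normal table)

Margin of error formula for z-interval: E = z* × σ/√n

E = 1.645 × 25.9/√89
  = 1.645 × 2.745395
  = 4.5162

Rounded to 2 decimal places:

4.52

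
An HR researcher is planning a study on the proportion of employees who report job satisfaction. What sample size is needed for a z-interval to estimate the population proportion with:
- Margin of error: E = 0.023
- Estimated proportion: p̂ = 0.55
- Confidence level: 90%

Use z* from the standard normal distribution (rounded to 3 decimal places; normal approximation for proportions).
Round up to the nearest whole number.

Using z* for proportion z-interval (normal approximation).

For 90% confidence, z* = 1.645 (from standard normal table)

Sample size formula for proportion z-interval: n = z*²p̂(1-p̂)/E²

n = 1.645² × 0.55 × 0.45 / 0.023²
  = 2.706025 × 0.2475 / 0.000529
  = 1266.0514

Round up to the nearest whole number: n = 1267

1267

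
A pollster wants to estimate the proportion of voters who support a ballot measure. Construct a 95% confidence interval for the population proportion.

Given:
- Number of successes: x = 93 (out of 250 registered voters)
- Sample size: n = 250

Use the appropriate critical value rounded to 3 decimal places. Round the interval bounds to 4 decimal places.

Sample proportion: p̂ = 93/250 = 0.372000

Check conditions for normal approximation:
  np̂ = 93 ≥ 10 ✓
  n(1-p̂) = 157 ≥ 10 ✓

The sample is large enough, so use a z-interval (normal approximation) for the proportion.

For 95% confidence, z* = 1.96 (from standard normal table)

Standard error: SE = √(p̂(1-p̂)/n) = √(0.372000×0.628000/250) = 0.03056900

Margin of error: E = z* × SE = 1.96 × 0.03056900 = 0.059915

Z-interval: p̂ ± E = 0.372000 ± 0.059915 = (0.312085, 0.431915)

Rounded to 4 decimal places:

(0.3121, 0.4319)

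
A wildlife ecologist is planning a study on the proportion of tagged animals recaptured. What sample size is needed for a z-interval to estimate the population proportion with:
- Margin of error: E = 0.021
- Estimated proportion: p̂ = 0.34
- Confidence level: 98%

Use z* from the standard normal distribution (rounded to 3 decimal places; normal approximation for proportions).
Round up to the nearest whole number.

Using z* for proportion z-interval (normal approximation).

For 98% confidence, z* = 2.326 (from standard normal table)

Sample size formula for proportion z-interval: n = z*²p̂(1-p̂)/E²

n = 2.326² × 0.34 × 0.66 / 0.021²
  = 5.410276 × 0.2244 / 0.000441
  = 2752.9840

Round up to the nearest whole number: n = 2753

2753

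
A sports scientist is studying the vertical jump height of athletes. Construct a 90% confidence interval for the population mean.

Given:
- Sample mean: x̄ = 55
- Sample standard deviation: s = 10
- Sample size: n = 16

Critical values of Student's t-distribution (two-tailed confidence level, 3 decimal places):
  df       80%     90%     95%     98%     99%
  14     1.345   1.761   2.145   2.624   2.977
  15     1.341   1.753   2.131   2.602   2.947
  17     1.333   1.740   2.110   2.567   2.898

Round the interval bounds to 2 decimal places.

The population standard deviation σ is unknown (only the sample standard deviation s is given), so use a t-interval with df = n - 1 = 16 - 1 = 15.

For 90% confidence with df = 15, t* = 1.753 (from t-table)

Standard error: SE = s/√n = 10/√16 = 2.500000

Margin of error: E = t* × SE = 1.753 × 2.500000 = 4.3825

T-interval: x̄ ± E = 55 ± 4.3825 = (50.6175, 59.3825)

Rounded to 2 decimal places:

(50.62, 59.38)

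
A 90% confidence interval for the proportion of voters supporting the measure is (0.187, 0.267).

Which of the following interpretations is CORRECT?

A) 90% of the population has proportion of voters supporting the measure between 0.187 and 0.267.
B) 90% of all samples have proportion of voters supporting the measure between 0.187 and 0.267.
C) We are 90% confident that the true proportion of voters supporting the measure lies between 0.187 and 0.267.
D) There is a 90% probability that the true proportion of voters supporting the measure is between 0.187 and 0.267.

A confidence interval represents our confidence in the procedure, not a probability statement about the parameter.

Key concept: If we repeated this sampling process many times and computed a 90% CI each time, about 90% of those intervals would contain the true population parameter.

For this specific interval (0.187, 0.267):
- Midpoint (point estimate): 0.227
- Margin of error: 0.04

The correct interpretation is the one stating confidence that the true parameter lies in the interval — option C.

C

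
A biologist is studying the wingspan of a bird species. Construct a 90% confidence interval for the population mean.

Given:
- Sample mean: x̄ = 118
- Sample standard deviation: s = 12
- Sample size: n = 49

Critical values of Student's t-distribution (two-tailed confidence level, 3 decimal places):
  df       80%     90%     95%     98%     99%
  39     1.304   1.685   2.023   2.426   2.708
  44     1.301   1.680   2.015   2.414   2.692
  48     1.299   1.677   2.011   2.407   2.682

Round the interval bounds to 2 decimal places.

The population standard deviation σ is unknown (only the sample standard deviation s is given), so use a t-interval with df = n - 1 = 49 - 1 = 48.

For 90% confidence with df = 48, t* = 1.677 (from t-table)

Standard error: SE = s/√n = 12/√49 = 1.714286

Margin of error: E = t* × SE = 1.677 × 1.714286 = 2.8749

T-interval: x̄ ± E = 118 ± 2.8749 = (115.1251, 120.8749)

Rounded to 2 decimal places:

(115.13, 120.87)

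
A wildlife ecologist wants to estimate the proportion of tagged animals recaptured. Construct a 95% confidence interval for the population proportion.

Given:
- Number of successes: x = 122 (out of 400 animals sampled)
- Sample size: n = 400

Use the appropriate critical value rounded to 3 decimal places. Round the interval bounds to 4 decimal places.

Sample proportion: p̂ = 122/400 = 0.305000

Check conditions for normal approximation:
  np̂ = 122 ≥ 10 ✓
  n(1-p̂) = 278 ≥ 10 ✓

The sample is large enough, so use a z-interval (normal approximation) for the proportion.

For 95% confidence, z* = 1.96 (from standard normal table)

Standard error: SE = √(p̂(1-p̂)/n) = √(0.305000×0.695000/400) = 0.02302037

Margin of error: E = z* × SE = 1.96 × 0.02302037 = 0.045120

Z-interval: p̂ ± E = 0.305000 ± 0.045120 = (0.259880, 0.350120)

Rounded to 4 decimal places:

(0.2599, 0.3501)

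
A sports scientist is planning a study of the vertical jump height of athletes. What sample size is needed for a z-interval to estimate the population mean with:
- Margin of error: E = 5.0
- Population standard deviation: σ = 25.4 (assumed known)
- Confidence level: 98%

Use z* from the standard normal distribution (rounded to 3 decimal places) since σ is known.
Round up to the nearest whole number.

Using z* since population σ is known (z-interval formula).

For 98% confidence, z* = 2.326 (from standard normal table)

Sample size formula for z-interval: n = (z*σ/E)²

n = (2.326 × 25.4 / 5.0)²
  = (11.816080)²
  = 139.6197

Round up to the nearest whole number: n = 140

140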